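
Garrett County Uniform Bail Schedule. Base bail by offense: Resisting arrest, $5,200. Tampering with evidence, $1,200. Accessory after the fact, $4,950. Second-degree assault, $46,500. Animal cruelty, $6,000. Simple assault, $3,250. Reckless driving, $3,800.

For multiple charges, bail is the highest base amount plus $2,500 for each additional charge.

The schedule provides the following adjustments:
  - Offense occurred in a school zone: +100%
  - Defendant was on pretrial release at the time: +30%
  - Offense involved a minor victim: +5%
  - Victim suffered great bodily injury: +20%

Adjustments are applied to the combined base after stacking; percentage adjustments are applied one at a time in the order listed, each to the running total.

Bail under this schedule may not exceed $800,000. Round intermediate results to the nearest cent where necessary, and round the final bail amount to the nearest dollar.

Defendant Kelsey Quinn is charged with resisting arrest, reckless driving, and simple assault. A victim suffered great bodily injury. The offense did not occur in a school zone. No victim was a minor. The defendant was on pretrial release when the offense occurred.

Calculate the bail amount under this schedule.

Base amounts from the schedule: resisting arrest $5,200; reckless driving $3,800; simple assault $3,250.
Stacking rule: highest base plus $2,500 per additional charge. Highest is resisting arrest at $5,200; 2 additional charges → +$5,000. Combined base = $10,200.
Defendant was on pretrial release at the time (+30%): $10,200 × 1.3 = $13,260.
Victim suffered great bodily injury (+20%): $13,260 × 1.2 = $15,912.
$15,912 is within the $800,000 maximum.

$15,912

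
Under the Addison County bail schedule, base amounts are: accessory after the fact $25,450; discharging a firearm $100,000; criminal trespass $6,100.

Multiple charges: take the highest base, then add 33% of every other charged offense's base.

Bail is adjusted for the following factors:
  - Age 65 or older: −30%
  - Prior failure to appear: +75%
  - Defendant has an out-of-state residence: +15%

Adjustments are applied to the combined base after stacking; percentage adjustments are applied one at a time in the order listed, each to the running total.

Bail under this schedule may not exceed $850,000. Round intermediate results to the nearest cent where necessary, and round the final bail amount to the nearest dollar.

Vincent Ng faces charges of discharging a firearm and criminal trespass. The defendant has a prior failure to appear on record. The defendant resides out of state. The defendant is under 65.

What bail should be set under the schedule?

$205,301

Base amounts from the schedule: discharging a firearm $100,000; criminal trespass $6,100.
Stacking rule: highest base plus 33% of each additional charge. Highest is discharging a firearm at $100,000. Additional: $6,100 × 33% = $2,013. Combined base = $100,000 + $2,013 = $102,013.
Prior failure to appear (+75%): $102,013 × 1.75 = $178,522.75.
Defendant has an out-of-state residence (+15%): $178,522.75 × 1.15 = $205,301.16.
$205,301.16 is within the $850,000 maximum.
Rounded to the nearest dollar: $205,301.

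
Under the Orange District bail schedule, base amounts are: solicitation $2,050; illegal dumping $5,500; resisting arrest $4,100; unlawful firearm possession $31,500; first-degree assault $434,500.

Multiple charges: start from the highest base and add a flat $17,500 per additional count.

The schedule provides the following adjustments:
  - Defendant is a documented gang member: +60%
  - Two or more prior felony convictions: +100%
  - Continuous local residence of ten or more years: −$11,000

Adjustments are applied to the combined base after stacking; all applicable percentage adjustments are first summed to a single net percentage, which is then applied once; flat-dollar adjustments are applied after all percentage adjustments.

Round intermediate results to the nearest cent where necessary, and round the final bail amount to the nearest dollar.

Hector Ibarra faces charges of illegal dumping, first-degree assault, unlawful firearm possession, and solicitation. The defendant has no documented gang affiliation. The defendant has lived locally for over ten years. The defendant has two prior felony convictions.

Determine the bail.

$963,000

Base amounts from the schedule: illegal dumping $5,500; first-degree assault $434,500; unlawful firearm possession $31,500; solicitation $2,050.
Stacking rule: highest base plus $17,500 per additional charge. Highest is first-degree assault at $434,500; 3 additional charges → +$52,500. Combined base = $487,000.
Two or more prior felony convictions (+100%): $487,000 × 2 = $974,000.
Continuous local residence of ten or more years (−$11,000 flat): $974,000 − $11,000 = $963,000.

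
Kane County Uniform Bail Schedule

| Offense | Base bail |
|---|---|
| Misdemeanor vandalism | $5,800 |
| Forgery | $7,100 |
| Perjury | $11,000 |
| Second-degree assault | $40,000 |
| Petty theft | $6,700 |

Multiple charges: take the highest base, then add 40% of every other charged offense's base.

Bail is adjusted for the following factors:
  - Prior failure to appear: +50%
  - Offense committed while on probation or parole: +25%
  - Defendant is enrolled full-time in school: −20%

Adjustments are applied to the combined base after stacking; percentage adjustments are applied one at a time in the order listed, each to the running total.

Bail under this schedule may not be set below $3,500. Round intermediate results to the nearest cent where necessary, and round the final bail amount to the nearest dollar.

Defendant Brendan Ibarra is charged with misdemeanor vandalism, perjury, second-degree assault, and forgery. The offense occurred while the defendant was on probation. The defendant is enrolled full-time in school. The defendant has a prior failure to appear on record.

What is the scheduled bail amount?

$74,340

Base amounts from the schedule: misdemeanor vandalism $5,800; perjury $11,000; second-degree assault $40,000; forgery $7,100.
Stacking rule: highest base plus 40% of each additional charge. Highest is second-degree assault at $40,000. Additional: $5,800 × 40% = $2,320; $11,000 × 40% = $4,400; $7,100 × 40% = $2,840. Combined base = $40,000 + $9,560 = $49,560.
Prior failure to appear (+50%): $49,560 × 1.5 = $74,340.
Offense committed while on probation or parole (+25%): $74,340 × 1.25 = $92,925.
Defendant is enrolled full-time in school (−20%): $92,925 × 0.8 = $74,340.
$74,340 is at or above the $3,500 minimum.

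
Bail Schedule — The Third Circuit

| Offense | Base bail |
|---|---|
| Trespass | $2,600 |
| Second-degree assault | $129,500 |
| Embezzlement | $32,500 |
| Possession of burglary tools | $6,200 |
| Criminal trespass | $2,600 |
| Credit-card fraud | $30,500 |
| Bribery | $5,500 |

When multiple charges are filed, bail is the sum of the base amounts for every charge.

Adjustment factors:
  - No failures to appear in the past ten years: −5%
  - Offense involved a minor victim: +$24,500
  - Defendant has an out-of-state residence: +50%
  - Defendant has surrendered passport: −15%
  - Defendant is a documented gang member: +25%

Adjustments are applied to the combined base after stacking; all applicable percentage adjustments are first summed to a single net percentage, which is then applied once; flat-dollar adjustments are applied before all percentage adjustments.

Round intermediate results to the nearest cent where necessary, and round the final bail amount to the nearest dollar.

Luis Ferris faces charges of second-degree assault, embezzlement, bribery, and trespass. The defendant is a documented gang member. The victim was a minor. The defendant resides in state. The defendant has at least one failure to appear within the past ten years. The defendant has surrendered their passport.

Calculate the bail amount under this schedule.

Base amounts from the schedule: second-degree assault $129,500; embezzlement $32,500; bribery $5,500; trespass $2,600.
Stacking rule: sum of all bases. $129,500 + $32,500 + $5,500 + $2,600 = $170,100.
Offense involved a minor victim (+$24,500 flat): $170,100 + $24,500 = $194,600.
Net percentage adjustment: −15% +25% = +10%. $194,600 × 1.1 = $214,060.

$214,060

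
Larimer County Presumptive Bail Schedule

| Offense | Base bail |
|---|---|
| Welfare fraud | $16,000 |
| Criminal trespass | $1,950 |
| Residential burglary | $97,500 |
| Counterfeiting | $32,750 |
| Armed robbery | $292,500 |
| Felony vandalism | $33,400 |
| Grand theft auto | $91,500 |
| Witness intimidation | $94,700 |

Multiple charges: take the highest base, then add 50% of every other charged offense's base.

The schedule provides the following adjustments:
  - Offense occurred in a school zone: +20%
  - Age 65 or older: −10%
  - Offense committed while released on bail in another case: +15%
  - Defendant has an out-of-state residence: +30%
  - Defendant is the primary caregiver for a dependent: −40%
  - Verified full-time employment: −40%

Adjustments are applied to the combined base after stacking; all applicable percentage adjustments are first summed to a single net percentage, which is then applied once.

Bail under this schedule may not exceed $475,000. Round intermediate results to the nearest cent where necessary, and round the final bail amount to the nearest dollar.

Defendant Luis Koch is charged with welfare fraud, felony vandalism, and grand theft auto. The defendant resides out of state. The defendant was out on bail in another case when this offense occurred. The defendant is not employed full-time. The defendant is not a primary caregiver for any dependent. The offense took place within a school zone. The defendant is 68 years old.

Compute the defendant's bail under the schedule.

$180,110

Base amounts from the schedule: welfare fraud $16,000; felony vandalism $33,400; grand theft auto $91,500.
Stacking rule: highest base plus 50% of each additional charge. Highest is grand theft auto at $91,500. Additional: $16,000 × 50% = $8,000; $33,400 × 50% = $16,700. Combined base = $91,500 + $24,700 = $116,200.
Net percentage adjustment: +20% −10% +15% +30% = +55%. $116,200 × 1.55 = $180,110.
$180,110 is within the $475,000 maximum.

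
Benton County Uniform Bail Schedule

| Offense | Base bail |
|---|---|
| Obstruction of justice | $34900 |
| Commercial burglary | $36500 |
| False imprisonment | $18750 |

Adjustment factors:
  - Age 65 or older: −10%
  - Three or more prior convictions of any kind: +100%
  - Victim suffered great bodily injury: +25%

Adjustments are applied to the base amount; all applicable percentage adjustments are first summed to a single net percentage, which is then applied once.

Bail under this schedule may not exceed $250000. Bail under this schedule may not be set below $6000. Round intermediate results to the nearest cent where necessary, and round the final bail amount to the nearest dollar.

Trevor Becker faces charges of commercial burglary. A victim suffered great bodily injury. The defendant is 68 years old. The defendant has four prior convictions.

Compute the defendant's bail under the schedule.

$78475

Base amounts from the schedule: commercial burglary $36500.
Single charge. Combined base = $36500.
Net percentage adjustment: −10% +100% +25% = +115%. $36500 × 2.15 = $78475.
$78475 is within the $250000 maximum.
$78475 is at or above the $6000 minimum.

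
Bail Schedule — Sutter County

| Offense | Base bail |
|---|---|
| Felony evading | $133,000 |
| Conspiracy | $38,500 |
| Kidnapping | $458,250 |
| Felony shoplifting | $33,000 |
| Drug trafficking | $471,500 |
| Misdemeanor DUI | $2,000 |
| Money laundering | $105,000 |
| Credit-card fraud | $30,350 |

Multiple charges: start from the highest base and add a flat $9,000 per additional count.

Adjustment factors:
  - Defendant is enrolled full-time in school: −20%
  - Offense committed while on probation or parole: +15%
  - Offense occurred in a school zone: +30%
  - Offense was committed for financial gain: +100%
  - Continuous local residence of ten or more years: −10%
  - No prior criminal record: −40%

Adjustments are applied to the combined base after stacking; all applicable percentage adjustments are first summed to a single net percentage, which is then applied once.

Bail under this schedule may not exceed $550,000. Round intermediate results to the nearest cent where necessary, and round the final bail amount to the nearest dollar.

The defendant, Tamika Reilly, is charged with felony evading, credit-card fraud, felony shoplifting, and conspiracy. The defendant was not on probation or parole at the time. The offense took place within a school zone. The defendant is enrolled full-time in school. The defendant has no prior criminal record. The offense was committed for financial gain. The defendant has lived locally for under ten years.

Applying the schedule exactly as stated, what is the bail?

$272,000

Base amounts from the schedule: felony evading $133,000; credit-card fraud $30,350; felony shoplifting $33,000; conspiracy $38,500.
Stacking rule: highest base plus $9,000 per additional charge. Highest is felony evading at $133,000; 3 additional charges → +$27,000. Combined base = $160,000.
Net percentage adjustment: −20% +30% +100% −40% = +70%. $160,000 × 1.7 = $272,000.
$272,000 is within the $550,000 maximum.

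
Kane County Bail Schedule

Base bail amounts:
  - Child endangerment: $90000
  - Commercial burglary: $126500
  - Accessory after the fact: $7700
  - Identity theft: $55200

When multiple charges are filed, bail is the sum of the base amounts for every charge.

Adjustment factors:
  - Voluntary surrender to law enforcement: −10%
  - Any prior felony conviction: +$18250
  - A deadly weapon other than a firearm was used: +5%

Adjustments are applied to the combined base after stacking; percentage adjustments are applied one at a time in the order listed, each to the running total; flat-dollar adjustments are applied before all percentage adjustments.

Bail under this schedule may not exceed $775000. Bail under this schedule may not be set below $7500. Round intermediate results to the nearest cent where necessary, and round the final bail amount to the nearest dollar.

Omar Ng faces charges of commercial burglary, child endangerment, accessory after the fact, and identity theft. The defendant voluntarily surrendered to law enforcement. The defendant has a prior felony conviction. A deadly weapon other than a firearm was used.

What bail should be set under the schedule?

Base amounts from the schedule: commercial burglary $126500; child endangerment $90000; accessory after the fact $7700; identity theft $55200.
Stacking rule: sum of all bases. $126500 + $90000 + $7700 + $55200 = $279400.
Any prior felony conviction (+$18250 flat): $279400 + $18250 = $297650.
Voluntary surrender to law enforcement (−10%): $297650 × 0.9 = $267885.
A deadly weapon other than a firearm was used (+5%): $267885 × 1.05 = $281279.25.
$281279.25 is within the $775000 maximum.
$281279.25 is at or above the $7500 minimum.
Rounded to the nearest dollar: $281279.

$281279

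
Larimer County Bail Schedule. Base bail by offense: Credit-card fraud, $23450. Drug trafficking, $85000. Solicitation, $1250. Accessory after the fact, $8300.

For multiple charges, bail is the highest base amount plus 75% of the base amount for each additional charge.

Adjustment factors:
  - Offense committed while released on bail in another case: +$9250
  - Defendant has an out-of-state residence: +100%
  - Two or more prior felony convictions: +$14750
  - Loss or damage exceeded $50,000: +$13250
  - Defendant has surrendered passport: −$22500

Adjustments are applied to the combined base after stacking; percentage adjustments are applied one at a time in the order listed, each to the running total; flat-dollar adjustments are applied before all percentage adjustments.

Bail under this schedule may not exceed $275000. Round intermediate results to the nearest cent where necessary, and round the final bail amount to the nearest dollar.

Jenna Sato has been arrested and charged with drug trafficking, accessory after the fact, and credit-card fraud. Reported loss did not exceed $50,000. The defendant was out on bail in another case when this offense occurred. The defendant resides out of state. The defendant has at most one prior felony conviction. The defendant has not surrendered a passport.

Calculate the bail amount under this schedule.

$236125

Base amounts from the schedule: drug trafficking $85000; accessory after the fact $8300; credit-card fraud $23450.
Stacking rule: highest base plus 75% of each additional charge. Highest is drug trafficking at $85000. Additional: $8300 × 75% = $6225; $23450 × 75% = $17587.50. Combined base = $85000 + $23812.50 = $108812.50.
Offense committed while released on bail in another case (+$9250 flat): $108812.50 + $9250 = $118062.50.
Defendant has an out-of-state residence (+100%): $118062.50 × 2 = $236125.
$236125 is within the $275000 maximum.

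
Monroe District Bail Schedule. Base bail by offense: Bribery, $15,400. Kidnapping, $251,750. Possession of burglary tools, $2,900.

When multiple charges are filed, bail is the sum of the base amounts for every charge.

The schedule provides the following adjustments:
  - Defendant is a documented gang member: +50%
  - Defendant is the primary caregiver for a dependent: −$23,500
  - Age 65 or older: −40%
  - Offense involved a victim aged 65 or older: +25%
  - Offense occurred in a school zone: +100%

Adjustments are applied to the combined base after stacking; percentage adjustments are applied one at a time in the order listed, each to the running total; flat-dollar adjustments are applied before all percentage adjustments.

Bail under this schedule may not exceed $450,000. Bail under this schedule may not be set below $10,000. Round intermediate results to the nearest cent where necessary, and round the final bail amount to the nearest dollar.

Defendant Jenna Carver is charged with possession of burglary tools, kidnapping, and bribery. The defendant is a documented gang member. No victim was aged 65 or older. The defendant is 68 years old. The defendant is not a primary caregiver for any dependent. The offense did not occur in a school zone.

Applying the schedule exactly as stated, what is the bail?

Base amounts from the schedule: possession of burglary tools $2,900; kidnapping $251,750; bribery $15,400.
Stacking rule: sum of all bases. $2,900 + $251,750 + $15,400 = $270,050.
Defendant is a documented gang member (+50%): $270,050 × 1.5 = $405,075.
Age 65 or older (−40%): $405,075 × 0.6 = $243,045.
$243,045 is within the $450,000 maximum.
$243,045 is at or above the $10,000 minimum.

$243,045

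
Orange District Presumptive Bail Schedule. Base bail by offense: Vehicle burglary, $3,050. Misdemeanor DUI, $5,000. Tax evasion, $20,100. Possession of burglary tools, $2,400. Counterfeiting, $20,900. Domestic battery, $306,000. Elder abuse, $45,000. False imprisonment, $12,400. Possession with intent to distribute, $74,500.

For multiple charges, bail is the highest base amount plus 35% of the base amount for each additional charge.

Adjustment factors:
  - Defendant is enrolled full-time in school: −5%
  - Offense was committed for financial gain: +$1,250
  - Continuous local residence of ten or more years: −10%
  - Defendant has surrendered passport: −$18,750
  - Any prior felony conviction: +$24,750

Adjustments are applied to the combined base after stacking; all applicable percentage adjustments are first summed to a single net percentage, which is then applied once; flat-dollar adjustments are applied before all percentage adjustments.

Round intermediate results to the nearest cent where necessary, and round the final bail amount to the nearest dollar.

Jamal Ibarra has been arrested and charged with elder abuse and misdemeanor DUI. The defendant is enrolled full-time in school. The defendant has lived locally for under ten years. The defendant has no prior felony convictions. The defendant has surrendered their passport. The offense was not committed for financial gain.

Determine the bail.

$26,600

Base amounts from the schedule: elder abuse $45,000; misdemeanor DUI $5,000.
Stacking rule: highest base plus 35% of each additional charge. Highest is elder abuse at $45,000. Additional: $5,000 × 35% = $1,750. Combined base = $45,000 + $1,750 = $46,750.
Defendant has surrendered passport (−$18,750 flat): $46,750 − $18,750 = $28,000.
Defendant is enrolled full-time in school (−5%): $28,000 × 0.95 = $26,600.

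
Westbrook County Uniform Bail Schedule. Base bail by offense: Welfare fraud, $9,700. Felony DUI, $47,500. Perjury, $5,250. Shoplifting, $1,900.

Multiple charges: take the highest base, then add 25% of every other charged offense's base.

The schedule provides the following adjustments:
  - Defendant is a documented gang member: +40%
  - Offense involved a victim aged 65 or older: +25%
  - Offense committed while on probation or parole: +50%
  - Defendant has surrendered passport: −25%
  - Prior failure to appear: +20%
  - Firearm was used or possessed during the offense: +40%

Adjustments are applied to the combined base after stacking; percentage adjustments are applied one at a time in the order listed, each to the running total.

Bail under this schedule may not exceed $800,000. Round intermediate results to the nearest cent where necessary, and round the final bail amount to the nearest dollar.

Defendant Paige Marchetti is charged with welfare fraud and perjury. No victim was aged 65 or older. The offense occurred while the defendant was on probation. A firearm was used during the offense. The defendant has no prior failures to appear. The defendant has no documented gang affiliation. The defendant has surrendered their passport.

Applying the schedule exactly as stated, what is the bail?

Base amounts from the schedule: welfare fraud $9,700; perjury $5,250.
Stacking rule: highest base plus 25% of each additional charge. Highest is welfare fraud at $9,700. Additional: $5,250 × 25% = $1,312.50. Combined base = $9,700 + $1,312.50 = $11,012.50.
Offense committed while on probation or parole (+50%): $11,012.50 × 1.5 = $16,518.75.
Defendant has surrendered passport (−25%): $16,518.75 × 0.75 = $12,389.06.
Firearm was used or possessed during the offense (+40%): $12,389.06 × 1.4 = $17,344.68.
$17,344.68 is within the $800,000 maximum.
Rounded to the nearest dollar: $17,345.

$17,345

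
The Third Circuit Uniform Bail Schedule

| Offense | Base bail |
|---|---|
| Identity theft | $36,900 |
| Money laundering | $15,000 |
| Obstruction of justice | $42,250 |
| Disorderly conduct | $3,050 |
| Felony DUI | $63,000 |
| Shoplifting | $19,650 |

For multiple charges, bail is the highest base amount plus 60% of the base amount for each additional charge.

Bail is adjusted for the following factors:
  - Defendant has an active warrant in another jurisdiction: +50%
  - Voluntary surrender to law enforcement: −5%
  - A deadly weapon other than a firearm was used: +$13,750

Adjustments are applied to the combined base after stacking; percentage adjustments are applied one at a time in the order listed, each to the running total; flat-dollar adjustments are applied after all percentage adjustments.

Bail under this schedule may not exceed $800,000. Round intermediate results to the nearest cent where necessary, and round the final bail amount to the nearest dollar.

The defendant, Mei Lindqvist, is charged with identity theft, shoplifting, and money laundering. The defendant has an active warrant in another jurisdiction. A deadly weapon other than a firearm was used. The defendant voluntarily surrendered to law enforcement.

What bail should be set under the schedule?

Base amounts from the schedule: identity theft $36,900; shoplifting $19,650; money laundering $15,000.
Stacking rule: highest base plus 60% of each additional charge. Highest is identity theft at $36,900. Additional: $19,650 × 60% = $11,790; $15,000 × 60% = $9,000. Combined base = $36,900 + $20,790 = $57,690.
Defendant has an active warrant in another jurisdiction (+50%): $57,690 × 1.5 = $86,535.
Voluntary surrender to law enforcement (−5%): $86,535 × 0.95 = $82,208.25.
A deadly weapon other than a firearm was used (+$13,750 flat): $82,208.25 + $13,750 = $95,958.25.
$95,958.25 is within the $800,000 maximum.
Rounded to the nearest dollar: $95,958.

$95,958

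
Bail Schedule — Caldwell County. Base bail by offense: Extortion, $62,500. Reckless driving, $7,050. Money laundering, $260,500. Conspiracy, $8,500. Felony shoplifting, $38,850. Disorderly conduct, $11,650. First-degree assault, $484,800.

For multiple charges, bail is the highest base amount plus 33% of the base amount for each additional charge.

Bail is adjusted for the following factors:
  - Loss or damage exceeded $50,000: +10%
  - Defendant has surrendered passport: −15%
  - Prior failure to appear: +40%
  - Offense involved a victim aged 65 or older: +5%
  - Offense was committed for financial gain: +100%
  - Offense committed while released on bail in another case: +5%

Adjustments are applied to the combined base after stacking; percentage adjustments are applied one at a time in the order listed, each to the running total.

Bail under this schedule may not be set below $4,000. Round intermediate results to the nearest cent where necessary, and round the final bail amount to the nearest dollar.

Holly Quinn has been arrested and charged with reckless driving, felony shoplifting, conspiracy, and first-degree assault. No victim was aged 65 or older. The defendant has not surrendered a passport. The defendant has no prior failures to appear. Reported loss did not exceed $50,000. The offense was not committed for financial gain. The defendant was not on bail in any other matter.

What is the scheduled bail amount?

$502,752

Base amounts from the schedule: reckless driving $7,050; felony shoplifting $38,850; conspiracy $8,500; first-degree assault $484,800.
Stacking rule: highest base plus 33% of each additional charge. Highest is first-degree assault at $484,800. Additional: $7,050 × 33% = $2,326.50; $38,850 × 33% = $12,820.50; $8,500 × 33% = $2,805. Combined base = $484,800 + $17,952 = $502,752.
No adjustment factors apply to this defendant.
$502,752 is at or above the $4,000 minimum.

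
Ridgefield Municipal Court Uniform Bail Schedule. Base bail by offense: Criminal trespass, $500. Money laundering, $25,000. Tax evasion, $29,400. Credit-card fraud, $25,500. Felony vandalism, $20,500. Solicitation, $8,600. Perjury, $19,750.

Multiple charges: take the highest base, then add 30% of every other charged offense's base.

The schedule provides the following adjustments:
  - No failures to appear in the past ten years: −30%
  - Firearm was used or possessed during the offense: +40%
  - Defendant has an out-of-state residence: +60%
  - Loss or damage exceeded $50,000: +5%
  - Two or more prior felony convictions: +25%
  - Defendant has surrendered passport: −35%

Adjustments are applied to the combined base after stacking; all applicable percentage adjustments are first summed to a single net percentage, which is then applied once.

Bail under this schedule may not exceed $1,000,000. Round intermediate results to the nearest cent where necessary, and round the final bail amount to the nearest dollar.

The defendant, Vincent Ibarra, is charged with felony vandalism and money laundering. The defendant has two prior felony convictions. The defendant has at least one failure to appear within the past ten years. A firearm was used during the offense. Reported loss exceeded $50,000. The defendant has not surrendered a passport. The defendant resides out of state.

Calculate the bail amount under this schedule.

Base amounts from the schedule: felony vandalism $20,500; money laundering $25,000.
Stacking rule: highest base plus 30% of each additional charge. Highest is money laundering at $25,000. Additional: $20,500 × 30% = $6,150. Combined base = $25,000 + $6,150 = $31,150.
Net percentage adjustment: +40% +60% +5% +25% = +130%. $31,150 × 2.3 = $71,645.
$71,645 is within the $1,000,000 maximum.

$71,645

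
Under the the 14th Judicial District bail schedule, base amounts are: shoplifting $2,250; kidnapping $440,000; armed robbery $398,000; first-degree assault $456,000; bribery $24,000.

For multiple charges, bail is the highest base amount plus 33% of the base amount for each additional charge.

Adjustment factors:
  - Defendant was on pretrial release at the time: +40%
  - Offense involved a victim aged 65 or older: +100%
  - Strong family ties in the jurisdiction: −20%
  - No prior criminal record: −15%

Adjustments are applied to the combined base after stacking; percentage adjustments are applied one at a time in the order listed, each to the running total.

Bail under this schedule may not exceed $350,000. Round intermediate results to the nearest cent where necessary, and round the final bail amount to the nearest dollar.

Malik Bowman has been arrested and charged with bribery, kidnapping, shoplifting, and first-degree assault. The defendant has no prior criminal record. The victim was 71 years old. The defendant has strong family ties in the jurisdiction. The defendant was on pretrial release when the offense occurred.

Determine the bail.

Base amounts from the schedule: bribery $24,000; kidnapping $440,000; shoplifting $2,250; first-degree assault $456,000.
Stacking rule: highest base plus 33% of each additional charge. Highest is first-degree assault at $456,000. Additional: $24,000 × 33% = $7,920; $440,000 × 33% = $145,200; $2,250 × 33% = $742.50. Combined base = $456,000 + $153,862.50 = $609,862.50.
Defendant was on pretrial release at the time (+40%): $609,862.50 × 1.4 = $853,807.50.
Offense involved a victim aged 65 or older (+100%): $853,807.50 × 2 = $1,707,615.
Strong family ties in the jurisdiction (−20%): $1,707,615 × 0.8 = $1,366,092.
No prior criminal record (−15%): $1,366,092 × 0.85 = $1,161,178.20.
Result $1,161,178.20 exceeds the maximum of $350,000; bail is capped at $350,000.

$350,000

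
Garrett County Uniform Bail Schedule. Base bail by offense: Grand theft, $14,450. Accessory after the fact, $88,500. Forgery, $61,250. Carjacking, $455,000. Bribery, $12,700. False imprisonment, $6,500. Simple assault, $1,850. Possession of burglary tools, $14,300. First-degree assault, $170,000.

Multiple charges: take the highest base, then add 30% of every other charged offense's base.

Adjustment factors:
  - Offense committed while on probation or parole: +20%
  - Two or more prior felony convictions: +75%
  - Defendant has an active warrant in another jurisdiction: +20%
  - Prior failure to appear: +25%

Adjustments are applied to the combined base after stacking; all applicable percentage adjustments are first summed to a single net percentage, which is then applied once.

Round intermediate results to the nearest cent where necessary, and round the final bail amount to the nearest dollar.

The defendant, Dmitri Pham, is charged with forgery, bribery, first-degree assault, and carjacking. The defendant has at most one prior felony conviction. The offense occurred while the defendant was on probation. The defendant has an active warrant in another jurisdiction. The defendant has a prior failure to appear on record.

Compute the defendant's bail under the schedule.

$871,505

Base amounts from the schedule: forgery $61,250; bribery $12,700; first-degree assault $170,000; carjacking $455,000.
Stacking rule: highest base plus 30% of each additional charge. Highest is carjacking at $455,000. Additional: $61,250 × 30% = $18,375; $12,700 × 30% = $3,810; $170,000 × 30% = $51,000. Combined base = $455,000 + $73,185 = $528,185.
Net percentage adjustment: +20% +20% +25% = +65%. $528,185 × 1.65 = $871,505.25.
Rounded to the nearest dollar: $871,505.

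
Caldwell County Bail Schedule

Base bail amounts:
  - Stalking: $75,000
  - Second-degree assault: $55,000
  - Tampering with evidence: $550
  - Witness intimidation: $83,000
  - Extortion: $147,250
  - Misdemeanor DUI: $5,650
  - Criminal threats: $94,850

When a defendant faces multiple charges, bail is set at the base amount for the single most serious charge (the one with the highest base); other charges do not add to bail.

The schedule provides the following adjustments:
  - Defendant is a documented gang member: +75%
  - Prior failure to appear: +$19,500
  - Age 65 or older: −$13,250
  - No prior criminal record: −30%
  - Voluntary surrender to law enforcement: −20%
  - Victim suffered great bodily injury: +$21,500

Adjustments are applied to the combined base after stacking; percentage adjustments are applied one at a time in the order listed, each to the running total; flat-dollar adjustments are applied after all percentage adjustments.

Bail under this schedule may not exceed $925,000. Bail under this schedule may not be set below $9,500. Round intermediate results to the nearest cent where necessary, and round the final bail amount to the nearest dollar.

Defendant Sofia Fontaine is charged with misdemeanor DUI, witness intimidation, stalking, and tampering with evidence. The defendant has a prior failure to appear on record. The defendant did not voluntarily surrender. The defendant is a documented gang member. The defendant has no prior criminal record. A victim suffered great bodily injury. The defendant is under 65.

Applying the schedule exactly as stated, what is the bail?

$142,675

Base amounts from the schedule: misdemeanor DUI $5,650; witness intimidation $83,000; stalking $75,000; tampering with evidence $550.
Stacking rule: use the highest base only. Highest is witness intimidation at $83,000. Combined base = $83,000.
Defendant is a documented gang member (+75%): $83,000 × 1.75 = $145,250.
No prior criminal record (−30%): $145,250 × 0.7 = $101,675.
Prior failure to appear (+$19,500 flat): $101,675 + $19,500 = $121,175.
Victim suffered great bodily injury (+$21,500 flat): $121,175 + $21,500 = $142,675.
$142,675 is within the $925,000 maximum.
$142,675 is at or above the $9,500 minimum.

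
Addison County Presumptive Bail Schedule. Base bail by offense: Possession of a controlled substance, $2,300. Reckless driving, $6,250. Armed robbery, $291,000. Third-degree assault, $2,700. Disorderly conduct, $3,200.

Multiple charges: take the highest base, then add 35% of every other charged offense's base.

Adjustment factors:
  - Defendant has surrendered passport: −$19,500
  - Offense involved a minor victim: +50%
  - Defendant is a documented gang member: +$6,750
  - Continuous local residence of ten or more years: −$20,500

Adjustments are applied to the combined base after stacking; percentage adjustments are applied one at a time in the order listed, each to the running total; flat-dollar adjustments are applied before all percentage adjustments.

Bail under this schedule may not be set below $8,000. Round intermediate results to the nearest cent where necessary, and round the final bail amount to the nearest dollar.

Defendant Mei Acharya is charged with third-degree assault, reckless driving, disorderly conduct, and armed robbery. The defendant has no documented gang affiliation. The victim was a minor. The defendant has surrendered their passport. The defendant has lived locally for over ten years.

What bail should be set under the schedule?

Base amounts from the schedule: third-degree assault $2,700; reckless driving $6,250; disorderly conduct $3,200; armed robbery $291,000.
Stacking rule: highest base plus 35% of each additional charge. Highest is armed robbery at $291,000. Additional: $2,700 × 35% = $945; $6,250 × 35% = $2,187.50; $3,200 × 35% = $1,120. Combined base = $291,000 + $4,252.50 = $295,252.50.
Defendant has surrendered passport (−$19,500 flat): $295,252.50 − $19,500 = $275,752.50.
Continuous local residence of ten or more years (−$20,500 flat): $275,752.50 − $20,500 = $255,252.50.
Offense involved a minor victim (+50%): $255,252.50 × 1.5 = $382,878.75.
$382,878.75 is at or above the $8,000 minimum.
Rounded to the nearest dollar: $382,879.

$382,879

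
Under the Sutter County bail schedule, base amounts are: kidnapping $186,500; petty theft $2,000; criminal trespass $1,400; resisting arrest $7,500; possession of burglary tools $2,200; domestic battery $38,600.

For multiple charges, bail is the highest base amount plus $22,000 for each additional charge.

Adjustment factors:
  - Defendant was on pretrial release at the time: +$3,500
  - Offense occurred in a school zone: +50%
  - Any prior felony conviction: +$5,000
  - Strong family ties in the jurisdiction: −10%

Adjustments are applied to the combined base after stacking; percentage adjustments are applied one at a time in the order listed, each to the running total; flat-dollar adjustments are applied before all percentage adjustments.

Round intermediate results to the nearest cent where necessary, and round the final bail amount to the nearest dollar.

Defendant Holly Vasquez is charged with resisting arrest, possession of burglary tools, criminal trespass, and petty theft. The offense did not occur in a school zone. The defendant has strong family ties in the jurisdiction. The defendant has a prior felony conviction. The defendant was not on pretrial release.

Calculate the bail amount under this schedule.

Base amounts from the schedule: resisting arrest $7,500; possession of burglary tools $2,200; criminal trespass $1,400; petty theft $2,000.
Stacking rule: highest base plus $22,000 per additional charge. Highest is resisting arrest at $7,500; 3 additional charges → +$66,000. Combined base = $73,500.
Any prior felony conviction (+$5,000 flat): $73,500 + $5,000 = $78,500.
Strong family ties in the jurisdiction (−10%): $78,500 × 0.9 = $70,650.

$70,650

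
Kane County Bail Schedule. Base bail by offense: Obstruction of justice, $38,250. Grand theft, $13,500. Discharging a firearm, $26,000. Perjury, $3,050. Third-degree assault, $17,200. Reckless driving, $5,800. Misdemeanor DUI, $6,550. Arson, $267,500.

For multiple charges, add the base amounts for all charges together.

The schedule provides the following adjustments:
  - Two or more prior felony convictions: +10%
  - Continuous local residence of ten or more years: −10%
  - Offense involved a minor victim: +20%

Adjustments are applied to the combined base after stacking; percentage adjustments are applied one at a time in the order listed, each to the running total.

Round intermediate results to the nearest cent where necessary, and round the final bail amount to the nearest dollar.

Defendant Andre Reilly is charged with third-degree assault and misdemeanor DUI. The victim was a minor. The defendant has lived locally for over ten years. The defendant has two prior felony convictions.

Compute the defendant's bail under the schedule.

$28,215

Base amounts from the schedule: third-degree assault $17,200; misdemeanor DUI $6,550.
Stacking rule: sum of all bases. $17,200 + $6,550 = $23,750.
Two or more prior felony convictions (+10%): $23,750 × 1.1 = $26,125.
Continuous local residence of ten or more years (−10%): $26,125 × 0.9 = $23,512.50.
Offense involved a minor victim (+20%): $23,512.50 × 1.2 = $28,215.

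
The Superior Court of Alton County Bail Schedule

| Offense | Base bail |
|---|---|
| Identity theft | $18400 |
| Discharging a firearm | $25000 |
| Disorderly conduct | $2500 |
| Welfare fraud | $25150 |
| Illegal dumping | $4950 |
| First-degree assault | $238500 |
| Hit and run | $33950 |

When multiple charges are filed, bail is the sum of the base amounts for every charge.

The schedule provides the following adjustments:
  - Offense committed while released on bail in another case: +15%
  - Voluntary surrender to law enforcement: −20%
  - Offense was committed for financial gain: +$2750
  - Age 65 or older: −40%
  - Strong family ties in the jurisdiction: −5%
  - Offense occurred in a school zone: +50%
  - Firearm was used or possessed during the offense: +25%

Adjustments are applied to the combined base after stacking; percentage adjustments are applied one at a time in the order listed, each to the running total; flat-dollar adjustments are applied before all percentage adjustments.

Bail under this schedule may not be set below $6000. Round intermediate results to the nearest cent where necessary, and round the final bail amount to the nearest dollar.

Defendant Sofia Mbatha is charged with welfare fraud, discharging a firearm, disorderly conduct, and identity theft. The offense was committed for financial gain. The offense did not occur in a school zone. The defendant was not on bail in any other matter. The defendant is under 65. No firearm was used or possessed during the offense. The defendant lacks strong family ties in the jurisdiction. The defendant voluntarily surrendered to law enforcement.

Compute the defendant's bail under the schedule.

Base amounts from the schedule: welfare fraud $25150; discharging a firearm $25000; disorderly conduct $2500; identity theft $18400.
Stacking rule: sum of all bases. $25150 + $25000 + $2500 + $18400 = $71050.
Offense was committed for financial gain (+$2750 flat): $71050 + $2750 = $73800.
Voluntary surrender to law enforcement (−20%): $73800 × 0.8 = $59040.
$59040 is at or above the $6000 minimum.

$59040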